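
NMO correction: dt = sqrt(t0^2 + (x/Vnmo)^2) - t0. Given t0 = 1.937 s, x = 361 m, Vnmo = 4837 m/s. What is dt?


x/Vnmo = 361/4837 = 0.074633
(x/Vnmo)^2 = 0.00557
t0^2 = 3.751969
sqrt(3.751969 + 0.00557) = 1.938437
dt = 1.938437 - 1.937 = 0.001437

0.001437


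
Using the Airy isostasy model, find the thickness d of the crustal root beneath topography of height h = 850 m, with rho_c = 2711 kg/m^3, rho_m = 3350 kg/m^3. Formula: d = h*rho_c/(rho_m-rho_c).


rho_m - rho_c = 3350 - 2711 = 639
d = 850 * 2711 / 639
= 2304350 / 639
= 3606.18 m

3606.18


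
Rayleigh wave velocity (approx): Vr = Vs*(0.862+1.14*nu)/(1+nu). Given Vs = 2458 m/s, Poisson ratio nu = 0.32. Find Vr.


Numerator factor = 0.862 + 1.14*0.32 = 1.2268
Denominator = 1 + 0.32 = 1.32
Vr = 2458 * 1.2268 / 1.32 = 2284.45 m/s

2284.45


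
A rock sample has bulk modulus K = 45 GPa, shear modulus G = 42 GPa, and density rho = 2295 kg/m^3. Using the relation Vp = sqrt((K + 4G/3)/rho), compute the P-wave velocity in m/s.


First compute the effective modulus:
K + 4G/3 = 45e9 + 4*42e9/3 = 101000000000.0 Pa
Then divide by density:
101000000000.0 / 2295 = 44008714.5969 Pa/(kg/m^3)
Take the square root:
Vp = sqrt(44008714.5969) = 6633.91 m/s

6633.91


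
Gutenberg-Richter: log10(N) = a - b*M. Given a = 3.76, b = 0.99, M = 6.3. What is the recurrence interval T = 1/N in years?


log10(N) = 3.76 - 0.99*6.3 = -2.477
N = 10^-2.477 = 0.003334
T = 1/N = 1/0.003334 = 299.9163 years

299.9163


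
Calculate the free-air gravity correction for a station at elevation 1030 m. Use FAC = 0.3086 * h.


FAC = 0.3086 * h
= 0.3086 * 1030
= 317.858 mGal

317.858


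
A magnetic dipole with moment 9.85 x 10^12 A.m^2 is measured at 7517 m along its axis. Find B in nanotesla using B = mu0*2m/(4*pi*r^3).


m = 9.85 x 10^12 = 9850000000000 A.m^2
2m = 19700000000000 A.m^2
r^3 = 7517^3 = 424750257413
B = (4pi*10^-7) * 19700000000000 / (4*pi * 424750257413) * 1e9
= 24755750.110288 / 5337569153196.22 * 1e9
= 4638.0196 nT

4638.0196


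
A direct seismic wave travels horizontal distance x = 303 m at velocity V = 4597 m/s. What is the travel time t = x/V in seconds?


t = x / V
= 303 / 4597
= 0.0659 s

0.0659


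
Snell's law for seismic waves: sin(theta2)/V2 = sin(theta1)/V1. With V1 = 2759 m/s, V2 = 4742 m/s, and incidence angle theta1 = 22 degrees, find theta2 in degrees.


sin(theta1) = sin(22 deg) = 0.374607
sin(theta2) = V2/V1 * sin(theta1) = 4742/2759 * 0.374607 = 0.643851
theta2 = arcsin(0.643851) = 40.0796 degrees

40.0796


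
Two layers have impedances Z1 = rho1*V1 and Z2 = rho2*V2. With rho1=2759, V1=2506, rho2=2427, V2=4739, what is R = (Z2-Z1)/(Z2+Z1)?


Z1 = 2759 * 2506 = 6914054
Z2 = 2427 * 4739 = 11501553
R = (11501553 - 6914054) / (11501553 + 6914054) = 4587499 / 18415607 = 0.2491

0.2491


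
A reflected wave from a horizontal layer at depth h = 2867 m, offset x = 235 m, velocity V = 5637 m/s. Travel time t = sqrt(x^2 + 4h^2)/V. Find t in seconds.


x^2 + 4h^2 = 235^2 + 4*2867^2 = 55225 + 32878756 = 32933981
sqrt(32933981) = 5738.8136
t = 5738.8136 / 5637 = 1.0181 s

1.0181


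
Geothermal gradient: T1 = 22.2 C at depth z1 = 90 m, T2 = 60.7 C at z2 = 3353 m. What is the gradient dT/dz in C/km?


dT = 60.7 - 22.2 = 38.5 C
dz = 3353 - 90 = 3263 m
gradient = dT/dz * 1000 = 38.5/3263 * 1000 = 11.799 C/km

11.799


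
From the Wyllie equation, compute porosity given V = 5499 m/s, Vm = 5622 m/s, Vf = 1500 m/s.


1/V - 1/Vm = 1/5499 - 1/5622 = 3.98e-06
1/Vf - 1/Vm = 1/1500 - 1/5622 = 0.00048879
phi = 3.98e-06 / 0.00048879 = 0.0081

0.0081


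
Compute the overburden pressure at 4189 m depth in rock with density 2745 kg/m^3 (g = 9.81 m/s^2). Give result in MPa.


P = rho * g * z / 1e6
= 2745 * 9.81 * 4189 / 1e6
= 112803277.05 / 1e6
= 112.8033 MPa

112.8033


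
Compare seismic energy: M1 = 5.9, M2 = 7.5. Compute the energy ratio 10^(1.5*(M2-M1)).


M2 - M1 = 7.5 - 5.9 = 1.6
1.5 * 1.6 = 2.4
ratio = 10^2.4 = 251.19

251.19


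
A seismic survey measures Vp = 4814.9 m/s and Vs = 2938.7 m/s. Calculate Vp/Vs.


Vp/Vs = 4814.9 / 2938.7
= 1.6384

1.6384


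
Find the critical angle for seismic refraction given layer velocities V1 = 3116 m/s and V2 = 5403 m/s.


V1/V2 = 3116/5403 = 0.576717
theta_c = arcsin(0.576717) = 35.2199 degrees

35.2199


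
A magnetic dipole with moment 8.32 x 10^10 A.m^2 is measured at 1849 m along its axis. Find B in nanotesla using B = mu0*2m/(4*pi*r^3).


m = 8.32 x 10^10 = 83200000000 A.m^2
2m = 166400000000 A.m^2
r^3 = 1849^3 = 6321363049
B = (4pi*10^-7) * 166400000000 / (4*pi * 6321363049) * 1e9
= 209104.407023 / 79436590861.65 * 1e9
= 2632.3437 nT

2632.3437


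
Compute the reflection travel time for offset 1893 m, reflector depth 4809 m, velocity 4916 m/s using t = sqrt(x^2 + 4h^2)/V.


x^2 + 4h^2 = 1893^2 + 4*4809^2 = 3583449 + 92505924 = 96089373
sqrt(96089373) = 9802.5187
t = 9802.5187 / 4916 = 1.994 s

1.994


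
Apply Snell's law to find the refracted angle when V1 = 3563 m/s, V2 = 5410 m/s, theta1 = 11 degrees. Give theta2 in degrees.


sin(theta1) = sin(11 deg) = 0.190809
sin(theta2) = V2/V1 * sin(theta1) = 5410/3563 * 0.190809 = 0.289721
theta2 = arcsin(0.289721) = 16.8413 degrees

16.8413


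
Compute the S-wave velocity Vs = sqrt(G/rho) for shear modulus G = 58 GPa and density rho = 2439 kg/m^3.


Convert G to Pa: G = 58e9 Pa
Compute G/rho = 58e9 / 2439 = 23780237.8024
Vs = sqrt(23780237.8024) = 4876.5 m/s

4876.5


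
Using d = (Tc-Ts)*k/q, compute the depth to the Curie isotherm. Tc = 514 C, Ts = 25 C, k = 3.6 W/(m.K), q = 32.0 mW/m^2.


T_Curie - T_surf = 514 - 25 = 489 C
Convert q to W/m^2: 32.0 mW/m^2 = 0.032 W/m^2
d = 489 * 3.6 / 0.032 = 55012.5 m

55012.5


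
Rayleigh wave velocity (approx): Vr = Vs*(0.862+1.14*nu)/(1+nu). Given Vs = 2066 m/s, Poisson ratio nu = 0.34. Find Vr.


Numerator factor = 0.862 + 1.14*0.34 = 1.2496
Denominator = 1 + 0.34 = 1.34
Vr = 2066 * 1.2496 / 1.34 = 1926.62 m/s

1926.62


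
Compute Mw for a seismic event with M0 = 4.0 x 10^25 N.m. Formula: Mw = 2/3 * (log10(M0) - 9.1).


log10(M0) = log10(4.0 x 10^25) = 25.6021
Mw = 2/3 * (25.6021 - 9.1)
= 2/3 * 16.5021
= 11.0

11.0


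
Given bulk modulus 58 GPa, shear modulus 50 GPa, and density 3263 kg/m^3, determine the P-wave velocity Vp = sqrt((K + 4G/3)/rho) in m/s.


First compute the effective modulus:
K + 4G/3 = 58e9 + 4*50e9/3 = 124666666666.67 Pa
Then divide by density:
124666666666.67 / 3263 = 38206149.7599 Pa/(kg/m^3)
Take the square root:
Vp = sqrt(38206149.7599) = 6181.11 m/s

6181.11


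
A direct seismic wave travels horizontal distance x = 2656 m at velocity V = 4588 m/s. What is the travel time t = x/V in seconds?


t = x / V
= 2656 / 4588
= 0.5789 s

0.5789


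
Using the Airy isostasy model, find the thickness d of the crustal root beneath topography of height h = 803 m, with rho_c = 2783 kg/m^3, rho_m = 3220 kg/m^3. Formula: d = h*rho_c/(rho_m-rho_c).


rho_m - rho_c = 3220 - 2783 = 437
d = 803 * 2783 / 437
= 2234749 / 437
= 5113.84 m

5113.84


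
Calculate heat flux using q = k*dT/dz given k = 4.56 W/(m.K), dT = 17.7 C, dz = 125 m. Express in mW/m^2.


q = k * dT / dz * 1000
= 4.56 * 17.7 / 125 * 1000
= 0.645696 * 1000
= 645.696 mW/m^2

645.696


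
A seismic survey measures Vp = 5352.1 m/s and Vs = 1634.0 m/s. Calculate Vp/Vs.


Vp/Vs = 5352.1 / 1634.0
= 3.2755

3.2755


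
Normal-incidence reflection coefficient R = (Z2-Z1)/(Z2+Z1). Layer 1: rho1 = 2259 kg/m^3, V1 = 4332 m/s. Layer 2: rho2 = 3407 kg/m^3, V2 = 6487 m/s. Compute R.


Z1 = 2259 * 4332 = 9785988
Z2 = 3407 * 6487 = 22101209
R = (22101209 - 9785988) / (22101209 + 9785988) = 12315221 / 31887197 = 0.3862

0.3862


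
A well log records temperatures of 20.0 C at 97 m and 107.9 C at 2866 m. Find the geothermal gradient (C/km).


dT = 107.9 - 20.0 = 87.9 C
dz = 2866 - 97 = 2769 m
gradient = dT/dz * 1000 = 87.9/2769 * 1000 = 31.7443 C/km

31.7443


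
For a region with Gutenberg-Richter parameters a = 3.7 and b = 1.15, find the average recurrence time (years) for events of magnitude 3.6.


log10(N) = 3.7 - 1.15*3.6 = -0.44
N = 10^-0.44 = 0.363078
T = 1/N = 1/0.363078 = 2.7542 years

2.7542


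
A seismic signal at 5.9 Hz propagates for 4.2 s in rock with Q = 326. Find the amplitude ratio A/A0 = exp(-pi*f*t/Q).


pi*f*t/Q = pi*5.9*4.2/326 = 0.2388
A/A0 = exp(-0.2388) = 0.787573

0.787573


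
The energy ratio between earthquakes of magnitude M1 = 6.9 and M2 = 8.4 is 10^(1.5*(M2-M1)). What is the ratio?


M2 - M1 = 8.4 - 6.9 = 1.5
1.5 * 1.5 = 2.25
ratio = 10^2.25 = 177.83

177.83


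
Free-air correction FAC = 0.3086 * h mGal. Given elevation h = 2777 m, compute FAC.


FAC = 0.3086 * h
= 0.3086 * 2777
= 856.9822 mGal

856.9822


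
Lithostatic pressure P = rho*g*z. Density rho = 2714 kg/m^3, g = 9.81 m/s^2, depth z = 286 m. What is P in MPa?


P = rho * g * z / 1e6
= 2714 * 9.81 * 286 / 1e6
= 7614561.24 / 1e6
= 7.6146 MPa

7.6146


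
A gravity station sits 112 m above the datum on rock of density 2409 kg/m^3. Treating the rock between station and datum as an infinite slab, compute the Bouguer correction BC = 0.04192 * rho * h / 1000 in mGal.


BC = 0.04192 * rho * h / 1000
= 0.04192 * 2409 * 112 / 1000
= 11.3104 mGal

11.3104


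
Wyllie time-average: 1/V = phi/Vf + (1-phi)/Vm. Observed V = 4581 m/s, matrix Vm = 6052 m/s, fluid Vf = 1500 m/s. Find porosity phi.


1/V - 1/Vm = 1/4581 - 1/6052 = 5.306e-05
1/Vf - 1/Vm = 1/1500 - 1/6052 = 0.00050143
phi = 5.306e-05 / 0.00050143 = 0.1058

0.1058


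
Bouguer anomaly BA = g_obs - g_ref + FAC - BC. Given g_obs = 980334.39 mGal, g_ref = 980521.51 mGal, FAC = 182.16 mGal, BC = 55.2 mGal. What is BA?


BA = g_obs - g_ref + FAC - BC
= 980334.39 - 980521.51 + 182.16 - 55.2
= -60.16 mGal

-60.16


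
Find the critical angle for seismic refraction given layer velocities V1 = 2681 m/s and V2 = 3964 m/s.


V1/V2 = 2681/3964 = 0.676337
theta_c = arcsin(0.676337) = 42.5581 degrees

42.5581


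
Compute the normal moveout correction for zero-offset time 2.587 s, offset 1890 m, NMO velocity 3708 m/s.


x/Vnmo = 1890/3708 = 0.509709
(x/Vnmo)^2 = 0.259803
t0^2 = 6.692569
sqrt(6.692569 + 0.259803) = 2.636735
dt = 2.636735 - 2.587 = 0.049735

0.049735


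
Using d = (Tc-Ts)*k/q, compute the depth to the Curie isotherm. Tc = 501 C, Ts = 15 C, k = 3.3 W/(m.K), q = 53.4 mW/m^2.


T_Curie - T_surf = 501 - 15 = 486 C
Convert q to W/m^2: 53.4 mW/m^2 = 0.0534 W/m^2
d = 486 * 3.3 / 0.0534 = 30033.71 m

30033.71


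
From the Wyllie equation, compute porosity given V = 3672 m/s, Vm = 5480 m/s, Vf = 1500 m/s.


1/V - 1/Vm = 1/3672 - 1/5480 = 8.985e-05
1/Vf - 1/Vm = 1/1500 - 1/5480 = 0.00048418
phi = 8.985e-05 / 0.00048418 = 0.1856

0.1856


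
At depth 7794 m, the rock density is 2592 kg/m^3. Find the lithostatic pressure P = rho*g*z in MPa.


P = rho * g * z / 1e6
= 2592 * 9.81 * 7794 / 1e6
= 198182090.88 / 1e6
= 198.1821 MPa

198.1821


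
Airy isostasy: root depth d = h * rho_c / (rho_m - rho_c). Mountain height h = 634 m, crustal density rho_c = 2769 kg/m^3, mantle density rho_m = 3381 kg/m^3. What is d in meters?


rho_m - rho_c = 3381 - 2769 = 612
d = 634 * 2769 / 612
= 1755546 / 612
= 2868.54 m

2868.54


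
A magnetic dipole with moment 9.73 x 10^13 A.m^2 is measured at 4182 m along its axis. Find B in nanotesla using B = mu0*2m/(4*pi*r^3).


m = 9.73 x 10^13 = 97300000000000 A.m^2
2m = 194600000000000 A.m^2
r^3 = 4182^3 = 73139516568
B = (4pi*10^-7) * 194600000000000 / (4*pi * 73139516568) * 1e9
= 244541572.15543 / 919098271748.55 * 1e9
= 266066.8393 nT

266066.8393


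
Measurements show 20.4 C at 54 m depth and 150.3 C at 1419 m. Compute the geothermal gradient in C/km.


dT = 150.3 - 20.4 = 129.9 C
dz = 1419 - 54 = 1365 m
gradient = dT/dz * 1000 = 129.9/1365 * 1000 = 95.1648 C/km

95.1648


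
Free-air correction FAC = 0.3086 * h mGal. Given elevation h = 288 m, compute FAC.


FAC = 0.3086 * h
= 0.3086 * 288
= 88.8768 mGal

88.8768


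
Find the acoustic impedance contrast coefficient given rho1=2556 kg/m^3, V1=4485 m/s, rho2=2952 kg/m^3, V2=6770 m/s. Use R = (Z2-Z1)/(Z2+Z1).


Z1 = 2556 * 4485 = 11463660
Z2 = 2952 * 6770 = 19985040
R = (19985040 - 11463660) / (19985040 + 11463660) = 8521380 / 31448700 = 0.271

0.271


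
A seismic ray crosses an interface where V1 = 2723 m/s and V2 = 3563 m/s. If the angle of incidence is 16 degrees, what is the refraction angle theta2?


sin(theta1) = sin(16 deg) = 0.275637
sin(theta2) = V2/V1 * sin(theta1) = 3563/2723 * 0.275637 = 0.360667
theta2 = arcsin(0.360667) = 21.1412 degrees

21.1412


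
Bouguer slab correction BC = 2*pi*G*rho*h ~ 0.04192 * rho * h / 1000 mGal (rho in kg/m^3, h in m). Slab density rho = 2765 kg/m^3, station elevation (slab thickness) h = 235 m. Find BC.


BC = 0.04192 * rho * h / 1000
= 0.04192 * 2765 * 235 / 1000
= 27.2386 mGal

27.2386


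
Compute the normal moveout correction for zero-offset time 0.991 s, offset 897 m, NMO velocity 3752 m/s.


x/Vnmo = 897/3752 = 0.239072
(x/Vnmo)^2 = 0.057156
t0^2 = 0.982081
sqrt(0.982081 + 0.057156) = 1.01943
dt = 1.01943 - 0.991 = 0.02843

0.02843


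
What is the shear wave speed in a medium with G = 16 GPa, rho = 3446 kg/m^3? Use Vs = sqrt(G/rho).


Convert G to Pa: G = 16e9 Pa
Compute G/rho = 16e9 / 3446 = 4643064.4225
Vs = sqrt(4643064.4225) = 2154.78 m/s

2154.78


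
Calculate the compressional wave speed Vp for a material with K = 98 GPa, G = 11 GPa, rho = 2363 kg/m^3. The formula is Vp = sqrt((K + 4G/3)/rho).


First compute the effective modulus:
K + 4G/3 = 98e9 + 4*11e9/3 = 112666666666.67 Pa
Then divide by density:
112666666666.67 / 2363 = 47679503.4561 Pa/(kg/m^3)
Take the square root:
Vp = sqrt(47679503.4561) = 6905.03 m/s

6905.03


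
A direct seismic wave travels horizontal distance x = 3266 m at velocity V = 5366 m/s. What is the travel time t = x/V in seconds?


t = x / V
= 3266 / 5366
= 0.6086 s

0.6086


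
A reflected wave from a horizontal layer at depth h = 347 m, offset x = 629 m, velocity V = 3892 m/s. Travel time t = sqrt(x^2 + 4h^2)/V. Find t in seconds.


x^2 + 4h^2 = 629^2 + 4*347^2 = 395641 + 481636 = 877277
sqrt(877277) = 936.6307
t = 936.6307 / 3892 = 0.2407 s

0.2407


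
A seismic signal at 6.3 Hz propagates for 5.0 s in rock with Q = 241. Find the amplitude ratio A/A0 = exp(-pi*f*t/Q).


pi*f*t/Q = pi*6.3*5.0/241 = 0.410623
A/A0 = exp(-0.410623) = 0.663237

0.663237


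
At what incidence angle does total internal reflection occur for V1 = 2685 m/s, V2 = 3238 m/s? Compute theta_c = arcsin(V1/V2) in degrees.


V1/V2 = 2685/3238 = 0.829216
theta_c = arcsin(0.829216) = 56.0182 degrees

56.0182


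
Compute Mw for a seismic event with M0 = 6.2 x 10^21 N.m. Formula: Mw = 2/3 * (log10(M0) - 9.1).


log10(M0) = log10(6.2 x 10^21) = 21.7924
Mw = 2/3 * (21.7924 - 9.1)
= 2/3 * 12.6924
= 8.46

8.46


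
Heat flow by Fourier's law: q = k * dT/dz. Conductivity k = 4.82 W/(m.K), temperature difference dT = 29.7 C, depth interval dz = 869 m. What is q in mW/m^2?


q = k * dT / dz * 1000
= 4.82 * 29.7 / 869 * 1000
= 0.164734 * 1000
= 164.7342 mW/m^2

164.7342


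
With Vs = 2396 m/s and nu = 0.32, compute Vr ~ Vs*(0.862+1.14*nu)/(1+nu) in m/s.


Numerator factor = 0.862 + 1.14*0.32 = 1.2268
Denominator = 1 + 0.32 = 1.32
Vr = 2396 * 1.2268 / 1.32 = 2226.83 m/s

2226.83


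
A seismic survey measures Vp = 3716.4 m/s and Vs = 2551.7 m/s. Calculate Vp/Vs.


Vp/Vs = 3716.4 / 2551.7
= 1.4564

1.4564


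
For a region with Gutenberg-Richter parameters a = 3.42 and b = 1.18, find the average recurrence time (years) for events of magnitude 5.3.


log10(N) = 3.42 - 1.18*5.3 = -2.834
N = 10^-2.834 = 0.001466
T = 1/N = 1/0.001466 = 682.3387 years

682.3387


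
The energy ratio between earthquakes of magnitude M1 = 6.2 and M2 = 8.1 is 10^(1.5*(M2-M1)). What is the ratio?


M2 - M1 = 8.1 - 6.2 = 1.9
1.5 * 1.9 = 2.85
ratio = 10^2.85 = 707.95

707.95


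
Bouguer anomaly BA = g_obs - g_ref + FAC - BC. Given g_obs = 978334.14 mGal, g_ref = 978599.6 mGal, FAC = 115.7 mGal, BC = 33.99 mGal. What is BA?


BA = g_obs - g_ref + FAC - BC
= 978334.14 - 978599.6 + 115.7 - 33.99
= -183.75 mGal

-183.75


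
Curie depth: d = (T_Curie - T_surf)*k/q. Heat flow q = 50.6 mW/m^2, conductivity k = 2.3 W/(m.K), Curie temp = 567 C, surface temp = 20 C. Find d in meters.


T_Curie - T_surf = 567 - 20 = 547 C
Convert q to W/m^2: 50.6 mW/m^2 = 0.0506 W/m^2
d = 547 * 2.3 / 0.0506 = 24863.64 m

24863.64


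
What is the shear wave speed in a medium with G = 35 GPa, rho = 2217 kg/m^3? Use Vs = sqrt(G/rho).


Convert G to Pa: G = 35e9 Pa
Compute G/rho = 35e9 / 2217 = 15787099.6843
Vs = sqrt(15787099.6843) = 3973.3 m/s

3973.3


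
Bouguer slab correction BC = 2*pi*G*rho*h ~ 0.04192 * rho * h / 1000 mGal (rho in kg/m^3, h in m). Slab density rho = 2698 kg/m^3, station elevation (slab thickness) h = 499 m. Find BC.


BC = 0.04192 * rho * h / 1000
= 0.04192 * 2698 * 499 / 1000
= 56.437 mGal

56.437


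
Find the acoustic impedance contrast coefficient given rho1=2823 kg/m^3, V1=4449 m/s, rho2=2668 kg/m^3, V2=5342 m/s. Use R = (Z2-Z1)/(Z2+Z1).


Z1 = 2823 * 4449 = 12559527
Z2 = 2668 * 5342 = 14252456
R = (14252456 - 12559527) / (14252456 + 12559527) = 1692929 / 26811983 = 0.0631

0.0631


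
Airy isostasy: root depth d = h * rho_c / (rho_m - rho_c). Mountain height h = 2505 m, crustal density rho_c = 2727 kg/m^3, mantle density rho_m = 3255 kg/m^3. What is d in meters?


rho_m - rho_c = 3255 - 2727 = 528
d = 2505 * 2727 / 528
= 6831135 / 528
= 12937.76 m

12937.76


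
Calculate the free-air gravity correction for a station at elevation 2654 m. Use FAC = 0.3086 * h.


FAC = 0.3086 * h
= 0.3086 * 2654
= 819.0244 mGal

819.0244


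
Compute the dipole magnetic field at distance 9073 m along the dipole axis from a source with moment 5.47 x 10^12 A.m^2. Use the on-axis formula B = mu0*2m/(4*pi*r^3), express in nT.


m = 5.47 x 10^12 = 5470000000000 A.m^2
2m = 10940000000000 A.m^2
r^3 = 9073^3 = 746883272017
B = (4pi*10^-7) * 10940000000000 / (4*pi * 746883272017) * 1e9
= 13747609.452109 / 9385612001830.86 * 1e9
= 1464.7537 nT

1464.7537


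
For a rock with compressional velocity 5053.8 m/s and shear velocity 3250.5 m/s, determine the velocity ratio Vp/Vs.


Vp/Vs = 5053.8 / 3250.5
= 1.5548

1.5548


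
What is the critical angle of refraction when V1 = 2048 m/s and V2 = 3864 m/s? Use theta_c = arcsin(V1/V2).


V1/V2 = 2048/3864 = 0.530021
theta_c = arcsin(0.530021) = 32.0069 degrees

32.0069


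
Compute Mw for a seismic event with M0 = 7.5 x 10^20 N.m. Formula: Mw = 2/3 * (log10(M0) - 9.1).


log10(M0) = log10(7.5 x 10^20) = 20.8751
Mw = 2/3 * (20.8751 - 9.1)
= 2/3 * 11.7751
= 7.85

7.85


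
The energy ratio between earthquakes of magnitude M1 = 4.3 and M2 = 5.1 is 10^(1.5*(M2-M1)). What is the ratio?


M2 - M1 = 5.1 - 4.3 = 0.8
1.5 * 0.8 = 1.2
ratio = 10^1.2 = 15.85

15.85


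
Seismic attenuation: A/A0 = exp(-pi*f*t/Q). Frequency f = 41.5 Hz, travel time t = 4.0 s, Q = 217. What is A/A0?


pi*f*t/Q = pi*41.5*4.0/217 = 2.403246
A/A0 = exp(-2.403246) = 0.090424

0.090424


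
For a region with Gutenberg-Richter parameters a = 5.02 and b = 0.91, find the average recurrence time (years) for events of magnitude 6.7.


log10(N) = 5.02 - 0.91*6.7 = -1.077
N = 10^-1.077 = 0.083753
T = 1/N = 1/0.083753 = 11.9399 years

11.9399


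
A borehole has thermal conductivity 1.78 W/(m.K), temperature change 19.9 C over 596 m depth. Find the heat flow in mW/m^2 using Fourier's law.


q = k * dT / dz * 1000
= 1.78 * 19.9 / 596 * 1000
= 0.059433 * 1000
= 59.4329 mW/m^2

59.4329


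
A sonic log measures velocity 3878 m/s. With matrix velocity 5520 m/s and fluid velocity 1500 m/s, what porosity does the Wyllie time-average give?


1/V - 1/Vm = 1/3878 - 1/5520 = 7.671e-05
1/Vf - 1/Vm = 1/1500 - 1/5520 = 0.00048551
phi = 7.671e-05 / 0.00048551 = 0.158

0.158


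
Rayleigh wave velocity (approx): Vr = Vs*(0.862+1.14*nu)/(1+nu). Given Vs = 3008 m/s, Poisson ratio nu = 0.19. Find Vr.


Numerator factor = 0.862 + 1.14*0.19 = 1.0786
Denominator = 1 + 0.19 = 1.19
Vr = 3008 * 1.0786 / 1.19 = 2726.41 m/s

2726.41


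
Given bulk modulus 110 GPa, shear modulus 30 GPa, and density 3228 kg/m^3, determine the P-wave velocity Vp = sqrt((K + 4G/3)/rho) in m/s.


First compute the effective modulus:
K + 4G/3 = 110e9 + 4*30e9/3 = 150000000000.0 Pa
Then divide by density:
150000000000.0 / 3228 = 46468401.487 Pa/(kg/m^3)
Take the square root:
Vp = sqrt(46468401.487) = 6816.77 m/s

6816.77


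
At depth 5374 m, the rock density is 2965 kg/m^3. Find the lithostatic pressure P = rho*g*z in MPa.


P = rho * g * z / 1e6
= 2965 * 9.81 * 5374 / 1e6
= 156311657.1 / 1e6
= 156.3117 MPa

156.3117


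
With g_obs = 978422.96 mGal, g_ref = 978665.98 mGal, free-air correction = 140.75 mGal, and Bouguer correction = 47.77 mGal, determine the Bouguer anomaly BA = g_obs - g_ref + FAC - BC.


BA = g_obs - g_ref + FAC - BC
= 978422.96 - 978665.98 + 140.75 - 47.77
= -150.04 mGal

-150.04


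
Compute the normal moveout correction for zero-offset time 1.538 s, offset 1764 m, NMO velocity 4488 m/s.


x/Vnmo = 1764/4488 = 0.393048
(x/Vnmo)^2 = 0.154487
t0^2 = 2.365444
sqrt(2.365444 + 0.154487) = 1.587429
dt = 1.587429 - 1.538 = 0.049429

0.049429


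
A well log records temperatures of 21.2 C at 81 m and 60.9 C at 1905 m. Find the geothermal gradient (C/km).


dT = 60.9 - 21.2 = 39.7 C
dz = 1905 - 81 = 1824 m
gradient = dT/dz * 1000 = 39.7/1824 * 1000 = 21.7654 C/km

21.7654


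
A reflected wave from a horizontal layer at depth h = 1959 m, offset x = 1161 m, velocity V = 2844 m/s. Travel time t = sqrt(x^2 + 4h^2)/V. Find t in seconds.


x^2 + 4h^2 = 1161^2 + 4*1959^2 = 1347921 + 15350724 = 16698645
sqrt(16698645) = 4086.3976
t = 4086.3976 / 2844 = 1.4368 s

1.4368


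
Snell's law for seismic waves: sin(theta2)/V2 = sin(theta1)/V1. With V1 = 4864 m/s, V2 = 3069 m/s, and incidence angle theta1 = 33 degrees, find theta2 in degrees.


sin(theta1) = sin(33 deg) = 0.544639
sin(theta2) = V2/V1 * sin(theta1) = 3069/4864 * 0.544639 = 0.343647
theta2 = arcsin(0.343647) = 20.0992 degrees

20.0992


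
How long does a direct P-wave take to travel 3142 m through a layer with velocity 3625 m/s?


t = x / V
= 3142 / 3625
= 0.8668 s

0.8668


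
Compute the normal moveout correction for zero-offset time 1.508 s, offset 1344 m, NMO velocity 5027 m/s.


x/Vnmo = 1344/5027 = 0.267356
(x/Vnmo)^2 = 0.071479
t0^2 = 2.274064
sqrt(2.274064 + 0.071479) = 1.531517
dt = 1.531517 - 1.508 = 0.023517

0.023517


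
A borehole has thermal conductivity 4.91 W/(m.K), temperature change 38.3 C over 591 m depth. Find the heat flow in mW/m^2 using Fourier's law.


q = k * dT / dz * 1000
= 4.91 * 38.3 / 591 * 1000
= 0.318195 * 1000
= 318.1946 mW/m^2

318.1946


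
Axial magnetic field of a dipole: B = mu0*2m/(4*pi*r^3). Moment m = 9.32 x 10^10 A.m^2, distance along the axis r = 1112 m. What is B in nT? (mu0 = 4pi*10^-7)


m = 9.32 x 10^10 = 93200000000 A.m^2
2m = 186400000000 A.m^2
r^3 = 1112^3 = 1375036928
B = (4pi*10^-7) * 186400000000 / (4*pi * 1375036928) * 1e9
= 234237.148252 / 17279223645.68 * 1e9
= 13555.9996 nT

13555.9996


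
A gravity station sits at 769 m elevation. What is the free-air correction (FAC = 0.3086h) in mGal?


FAC = 0.3086 * h
= 0.3086 * 769
= 237.3134 mGal

237.3134


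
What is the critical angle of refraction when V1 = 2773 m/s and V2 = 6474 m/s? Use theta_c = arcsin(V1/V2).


V1/V2 = 2773/6474 = 0.428329
theta_c = arcsin(0.428329) = 25.3615 degrees

25.3615


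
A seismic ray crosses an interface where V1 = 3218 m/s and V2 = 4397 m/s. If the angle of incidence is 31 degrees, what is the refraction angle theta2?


sin(theta1) = sin(31 deg) = 0.515038
sin(theta2) = V2/V1 * sin(theta1) = 4397/3218 * 0.515038 = 0.703736
theta2 = arcsin(0.703736) = 44.7275 degrees

44.7275


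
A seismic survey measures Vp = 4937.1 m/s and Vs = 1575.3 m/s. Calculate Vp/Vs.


Vp/Vs = 4937.1 / 1575.3
= 3.1341

3.1341


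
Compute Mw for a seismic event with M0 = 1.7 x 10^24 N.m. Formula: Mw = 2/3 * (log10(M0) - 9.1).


log10(M0) = log10(1.7 x 10^24) = 24.2304
Mw = 2/3 * (24.2304 - 9.1)
= 2/3 * 15.1304
= 10.09

10.09


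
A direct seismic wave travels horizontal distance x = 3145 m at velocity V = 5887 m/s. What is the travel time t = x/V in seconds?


t = x / V
= 3145 / 5887
= 0.5342 s

0.5342


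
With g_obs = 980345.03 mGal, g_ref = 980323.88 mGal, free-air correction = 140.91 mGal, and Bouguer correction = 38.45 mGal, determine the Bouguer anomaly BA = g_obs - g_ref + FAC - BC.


BA = g_obs - g_ref + FAC - BC
= 980345.03 - 980323.88 + 140.91 - 38.45
= 123.61 mGal

123.61


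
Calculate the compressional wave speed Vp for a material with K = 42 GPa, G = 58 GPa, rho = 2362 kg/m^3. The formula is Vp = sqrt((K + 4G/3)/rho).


First compute the effective modulus:
K + 4G/3 = 42e9 + 4*58e9/3 = 119333333333.33 Pa
Then divide by density:
119333333333.33 / 2362 = 50522156.3647 Pa/(kg/m^3)
Take the square root:
Vp = sqrt(50522156.3647) = 7107.89 m/s

7107.89


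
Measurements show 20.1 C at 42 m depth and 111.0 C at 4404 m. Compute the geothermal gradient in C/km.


dT = 111.0 - 20.1 = 90.9 C
dz = 4404 - 42 = 4362 m
gradient = dT/dz * 1000 = 90.9/4362 * 1000 = 20.8391 C/km

20.8391


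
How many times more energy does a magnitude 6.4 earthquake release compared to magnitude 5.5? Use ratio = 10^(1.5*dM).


M2 - M1 = 6.4 - 5.5 = 0.9
1.5 * 0.9 = 1.35
ratio = 10^1.35 = 22.39

22.39


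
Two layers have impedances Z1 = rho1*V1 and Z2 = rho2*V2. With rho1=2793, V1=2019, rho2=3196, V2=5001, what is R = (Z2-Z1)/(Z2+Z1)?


Z1 = 2793 * 2019 = 5639067
Z2 = 3196 * 5001 = 15983196
R = (15983196 - 5639067) / (15983196 + 5639067) = 10344129 / 21622263 = 0.4784

0.4784


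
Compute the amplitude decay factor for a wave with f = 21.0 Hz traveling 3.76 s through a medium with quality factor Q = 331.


pi*f*t/Q = pi*21.0*3.76/331 = 0.749426
A/A0 = exp(-0.749426) = 0.472638

0.472638


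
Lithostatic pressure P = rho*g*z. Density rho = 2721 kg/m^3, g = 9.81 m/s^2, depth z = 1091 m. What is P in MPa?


P = rho * g * z / 1e6
= 2721 * 9.81 * 1091 / 1e6
= 29122073.91 / 1e6
= 29.1221 MPa

29.1221


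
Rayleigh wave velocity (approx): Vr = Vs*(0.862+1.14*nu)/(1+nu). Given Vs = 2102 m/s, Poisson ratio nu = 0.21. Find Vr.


Numerator factor = 0.862 + 1.14*0.21 = 1.1014
Denominator = 1 + 0.21 = 1.21
Vr = 2102 * 1.1014 / 1.21 = 1913.34 m/s

1913.34


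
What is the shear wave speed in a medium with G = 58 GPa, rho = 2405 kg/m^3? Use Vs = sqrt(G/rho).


Convert G to Pa: G = 58e9 Pa
Compute G/rho = 58e9 / 2405 = 24116424.1164
Vs = sqrt(24116424.1164) = 4910.85 m/s

4910.85


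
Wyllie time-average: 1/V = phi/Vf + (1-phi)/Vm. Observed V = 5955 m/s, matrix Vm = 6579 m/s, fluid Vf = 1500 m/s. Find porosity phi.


1/V - 1/Vm = 1/5955 - 1/6579 = 1.593e-05
1/Vf - 1/Vm = 1/1500 - 1/6579 = 0.00051467
phi = 1.593e-05 / 0.00051467 = 0.0309

0.0309


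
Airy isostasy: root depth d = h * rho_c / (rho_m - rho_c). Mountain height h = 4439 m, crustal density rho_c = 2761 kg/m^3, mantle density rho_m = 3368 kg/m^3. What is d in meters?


rho_m - rho_c = 3368 - 2761 = 607
d = 4439 * 2761 / 607
= 12256079 / 607
= 20191.23 m

20191.23


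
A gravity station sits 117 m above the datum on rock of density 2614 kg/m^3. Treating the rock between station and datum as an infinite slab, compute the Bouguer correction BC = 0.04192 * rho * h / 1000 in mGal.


BC = 0.04192 * rho * h / 1000
= 0.04192 * 2614 * 117 / 1000
= 12.8207 mGal

12.8207


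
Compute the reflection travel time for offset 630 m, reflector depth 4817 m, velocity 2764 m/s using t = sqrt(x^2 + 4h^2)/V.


x^2 + 4h^2 = 630^2 + 4*4817^2 = 396900 + 92813956 = 93210856
sqrt(93210856) = 9654.5769
t = 9654.5769 / 2764 = 3.493 s

3.493


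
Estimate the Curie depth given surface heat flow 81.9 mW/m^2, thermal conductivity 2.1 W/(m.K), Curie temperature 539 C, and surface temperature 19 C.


T_Curie - T_surf = 539 - 19 = 520 C
Convert q to W/m^2: 81.9 mW/m^2 = 0.0819 W/m^2
d = 520 * 2.1 / 0.0819 = 13333.33 m

13333.33


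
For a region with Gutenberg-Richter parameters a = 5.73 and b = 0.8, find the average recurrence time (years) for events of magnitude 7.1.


log10(N) = 5.73 - 0.8*7.1 = 0.05
N = 10^0.05 = 1.122018
T = 1/N = 1/1.122018 = 0.8913 years

0.8913


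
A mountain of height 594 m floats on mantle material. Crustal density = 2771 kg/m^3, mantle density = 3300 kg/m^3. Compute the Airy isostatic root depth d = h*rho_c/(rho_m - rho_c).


rho_m - rho_c = 3300 - 2771 = 529
d = 594 * 2771 / 529
= 1645974 / 529
= 3111.48 m

3111.48


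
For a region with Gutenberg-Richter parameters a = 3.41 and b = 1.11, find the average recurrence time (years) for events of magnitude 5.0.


log10(N) = 3.41 - 1.11*5.0 = -2.14
N = 10^-2.14 = 0.007244
T = 1/N = 1/0.007244 = 138.0384 years

138.0384


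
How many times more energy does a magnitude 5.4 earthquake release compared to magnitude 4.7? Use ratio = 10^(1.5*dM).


M2 - M1 = 5.4 - 4.7 = 0.7
1.5 * 0.7 = 1.05
ratio = 10^1.05 = 11.22

11.22


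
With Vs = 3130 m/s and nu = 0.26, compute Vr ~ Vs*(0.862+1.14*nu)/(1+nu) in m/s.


Numerator factor = 0.862 + 1.14*0.26 = 1.1584
Denominator = 1 + 0.26 = 1.26
Vr = 3130 * 1.1584 / 1.26 = 2877.61 m/s

2877.61


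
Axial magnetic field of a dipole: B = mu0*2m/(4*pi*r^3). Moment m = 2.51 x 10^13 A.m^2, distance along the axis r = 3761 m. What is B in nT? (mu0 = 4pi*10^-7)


m = 2.51 x 10^13 = 25100000000000 A.m^2
2m = 50200000000000 A.m^2
r^3 = 3761^3 = 53199800081
B = (4pi*10^-7) * 50200000000000 / (4*pi * 53199800081) * 1e9
= 63083180.484083 / 668528404427.66 * 1e9
= 94361.2569 nT

94361.2569


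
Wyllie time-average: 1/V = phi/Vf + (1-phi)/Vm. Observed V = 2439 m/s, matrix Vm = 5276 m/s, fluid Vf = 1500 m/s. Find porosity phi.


1/V - 1/Vm = 1/2439 - 1/5276 = 0.00022047
1/Vf - 1/Vm = 1/1500 - 1/5276 = 0.00047713
phi = 0.00022047 / 0.00047713 = 0.4621

0.4621


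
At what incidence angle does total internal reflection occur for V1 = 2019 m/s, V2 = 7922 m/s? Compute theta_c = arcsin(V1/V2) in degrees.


V1/V2 = 2019/7922 = 0.25486
theta_c = arcsin(0.25486) = 14.7653 degrees

14.7653


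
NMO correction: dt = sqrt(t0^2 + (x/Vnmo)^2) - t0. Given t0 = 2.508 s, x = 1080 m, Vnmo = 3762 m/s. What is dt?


x/Vnmo = 1080/3762 = 0.287081
(x/Vnmo)^2 = 0.082416
t0^2 = 6.290064
sqrt(6.290064 + 0.082416) = 2.524377
dt = 2.524377 - 2.508 = 0.016377

0.016377


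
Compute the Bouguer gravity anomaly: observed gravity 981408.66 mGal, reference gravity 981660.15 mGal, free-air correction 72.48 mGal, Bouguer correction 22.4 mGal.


BA = g_obs - g_ref + FAC - BC
= 981408.66 - 981660.15 + 72.48 - 22.4
= -201.41 mGal

-201.41


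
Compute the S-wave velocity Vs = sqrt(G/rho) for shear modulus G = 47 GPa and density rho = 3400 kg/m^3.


Convert G to Pa: G = 47e9 Pa
Compute G/rho = 47e9 / 3400 = 13823529.4118
Vs = sqrt(13823529.4118) = 3718.0 m/s

3718.0


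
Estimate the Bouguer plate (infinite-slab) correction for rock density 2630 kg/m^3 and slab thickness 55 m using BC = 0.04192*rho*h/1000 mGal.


BC = 0.04192 * rho * h / 1000
= 0.04192 * 2630 * 55 / 1000
= 6.0637 mGal

6.0637


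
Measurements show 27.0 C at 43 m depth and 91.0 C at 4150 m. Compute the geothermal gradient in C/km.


dT = 91.0 - 27.0 = 64.0 C
dz = 4150 - 43 = 4107 m
gradient = dT/dz * 1000 = 64.0/4107 * 1000 = 15.5832 C/km

15.5832


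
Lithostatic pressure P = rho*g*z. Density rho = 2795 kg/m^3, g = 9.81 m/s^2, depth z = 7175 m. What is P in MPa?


P = rho * g * z / 1e6
= 2795 * 9.81 * 7175 / 1e6
= 196730966.25 / 1e6
= 196.731 MPa

196.731


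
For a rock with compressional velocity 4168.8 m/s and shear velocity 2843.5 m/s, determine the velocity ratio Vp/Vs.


Vp/Vs = 4168.8 / 2843.5
= 1.4661

1.4661


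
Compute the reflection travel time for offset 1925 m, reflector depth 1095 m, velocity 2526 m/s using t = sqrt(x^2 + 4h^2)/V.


x^2 + 4h^2 = 1925^2 + 4*1095^2 = 3705625 + 4796100 = 8501725
sqrt(8501725) = 2915.7718
t = 2915.7718 / 2526 = 1.1543 s

1.1543


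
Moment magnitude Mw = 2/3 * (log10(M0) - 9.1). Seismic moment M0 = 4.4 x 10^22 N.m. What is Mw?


log10(M0) = log10(4.4 x 10^22) = 22.6435
Mw = 2/3 * (22.6435 - 9.1)
= 2/3 * 13.5435
= 9.03

9.03


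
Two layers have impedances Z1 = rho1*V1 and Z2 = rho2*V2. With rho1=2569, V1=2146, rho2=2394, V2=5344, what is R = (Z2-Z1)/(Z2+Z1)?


Z1 = 2569 * 2146 = 5513074
Z2 = 2394 * 5344 = 12793536
R = (12793536 - 5513074) / (12793536 + 5513074) = 7280462 / 18306610 = 0.3977

0.3977


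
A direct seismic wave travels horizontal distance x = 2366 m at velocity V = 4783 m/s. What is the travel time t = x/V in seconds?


t = x / V
= 2366 / 4783
= 0.4947 s

0.4947


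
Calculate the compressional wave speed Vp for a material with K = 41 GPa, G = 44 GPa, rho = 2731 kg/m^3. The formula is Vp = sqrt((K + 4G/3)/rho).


First compute the effective modulus:
K + 4G/3 = 41e9 + 4*44e9/3 = 99666666666.67 Pa
Then divide by density:
99666666666.67 / 2731 = 36494568.5341 Pa/(kg/m^3)
Take the square root:
Vp = sqrt(36494568.5341) = 6041.07 m/s

6041.07


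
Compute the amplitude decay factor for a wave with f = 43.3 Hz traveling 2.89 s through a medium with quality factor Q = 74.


pi*f*t/Q = pi*43.3*2.89/74 = 5.312561
A/A0 = exp(-5.312561) = 0.004929

0.004929


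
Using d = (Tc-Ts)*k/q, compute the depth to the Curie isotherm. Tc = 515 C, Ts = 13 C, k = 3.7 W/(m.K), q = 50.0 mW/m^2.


T_Curie - T_surf = 515 - 13 = 502 C
Convert q to W/m^2: 50.0 mW/m^2 = 0.05 W/m^2
d = 502 * 3.7 / 0.05 = 37148.0 m

37148.0


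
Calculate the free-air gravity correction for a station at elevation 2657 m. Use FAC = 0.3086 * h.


FAC = 0.3086 * h
= 0.3086 * 2657
= 819.9502 mGal

819.9502


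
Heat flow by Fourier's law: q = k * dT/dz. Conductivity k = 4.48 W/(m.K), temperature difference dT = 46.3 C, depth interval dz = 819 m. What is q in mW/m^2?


q = k * dT / dz * 1000
= 4.48 * 46.3 / 819 * 1000
= 0.253265 * 1000
= 253.265 mW/m^2

253.265


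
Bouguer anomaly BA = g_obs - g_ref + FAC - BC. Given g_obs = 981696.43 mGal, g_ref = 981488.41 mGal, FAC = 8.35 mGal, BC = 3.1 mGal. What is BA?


BA = g_obs - g_ref + FAC - BC
= 981696.43 - 981488.41 + 8.35 - 3.1
= 213.27 mGal

213.27


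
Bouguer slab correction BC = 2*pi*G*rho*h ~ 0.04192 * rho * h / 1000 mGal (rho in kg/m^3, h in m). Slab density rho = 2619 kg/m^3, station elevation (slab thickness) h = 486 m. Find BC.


BC = 0.04192 * rho * h / 1000
= 0.04192 * 2619 * 486 / 1000
= 53.3572 mGal

53.3572


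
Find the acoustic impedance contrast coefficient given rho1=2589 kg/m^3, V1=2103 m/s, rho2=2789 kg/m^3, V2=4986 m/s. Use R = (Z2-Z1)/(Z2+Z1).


Z1 = 2589 * 2103 = 5444667
Z2 = 2789 * 4986 = 13905954
R = (13905954 - 5444667) / (13905954 + 5444667) = 8461287 / 19350621 = 0.4373

0.4373


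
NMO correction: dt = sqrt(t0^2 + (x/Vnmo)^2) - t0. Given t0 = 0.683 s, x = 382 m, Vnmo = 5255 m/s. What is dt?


x/Vnmo = 382/5255 = 0.072693
(x/Vnmo)^2 = 0.005284
t0^2 = 0.466489
sqrt(0.466489 + 0.005284) = 0.686857
dt = 0.686857 - 0.683 = 0.003857

0.003857


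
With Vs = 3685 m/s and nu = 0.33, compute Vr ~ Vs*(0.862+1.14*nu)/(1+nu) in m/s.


Numerator factor = 0.862 + 1.14*0.33 = 1.2382
Denominator = 1 + 0.33 = 1.33
Vr = 3685 * 1.2382 / 1.33 = 3430.65 m/s

3430.65


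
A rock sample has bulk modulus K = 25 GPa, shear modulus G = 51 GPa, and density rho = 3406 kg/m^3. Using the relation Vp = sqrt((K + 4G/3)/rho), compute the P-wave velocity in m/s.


First compute the effective modulus:
K + 4G/3 = 25e9 + 4*51e9/3 = 93000000000.0 Pa
Then divide by density:
93000000000.0 / 3406 = 27304756.3124 Pa/(kg/m^3)
Take the square root:
Vp = sqrt(27304756.3124) = 5225.4 m/s

5225.4


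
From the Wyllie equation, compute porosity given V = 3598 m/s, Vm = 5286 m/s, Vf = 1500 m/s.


1/V - 1/Vm = 1/3598 - 1/5286 = 8.875e-05
1/Vf - 1/Vm = 1/1500 - 1/5286 = 0.00047749
phi = 8.875e-05 / 0.00047749 = 0.1859

0.1859


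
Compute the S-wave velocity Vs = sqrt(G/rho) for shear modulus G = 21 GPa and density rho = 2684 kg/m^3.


Convert G to Pa: G = 21e9 Pa
Compute G/rho = 21e9 / 2684 = 7824143.07
Vs = sqrt(7824143.07) = 2797.17 m/s

2797.17


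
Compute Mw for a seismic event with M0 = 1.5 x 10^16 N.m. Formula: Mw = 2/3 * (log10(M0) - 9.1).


log10(M0) = log10(1.5 x 10^16) = 16.1761
Mw = 2/3 * (16.1761 - 9.1)
= 2/3 * 7.0761
= 4.72

4.72


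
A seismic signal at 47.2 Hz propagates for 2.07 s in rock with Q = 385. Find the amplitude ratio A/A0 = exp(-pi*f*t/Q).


pi*f*t/Q = pi*47.2*2.07/385 = 0.797263
A/A0 = exp(-0.797263) = 0.450561

0.450561


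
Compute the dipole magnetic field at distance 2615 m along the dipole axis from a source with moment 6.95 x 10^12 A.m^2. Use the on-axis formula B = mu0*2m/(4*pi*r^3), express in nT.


m = 6.95 x 10^12 = 6950000000000 A.m^2
2m = 13900000000000 A.m^2
r^3 = 2615^3 = 17881958375
B = (4pi*10^-7) * 13900000000000 / (4*pi * 17881958375) * 1e9
= 17467255.153959 / 224711316250.79 * 1e9
= 77731.9783 nT

77731.9783


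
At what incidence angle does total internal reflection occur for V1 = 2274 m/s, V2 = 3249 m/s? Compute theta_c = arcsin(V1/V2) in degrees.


V1/V2 = 2274/3249 = 0.699908
theta_c = arcsin(0.699908) = 44.4196 degrees

44.4196


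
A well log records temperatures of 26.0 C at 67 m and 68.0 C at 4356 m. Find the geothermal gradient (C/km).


dT = 68.0 - 26.0 = 42.0 C
dz = 4356 - 67 = 4289 m
gradient = dT/dz * 1000 = 42.0/4289 * 1000 = 9.7925 C/km

9.7925


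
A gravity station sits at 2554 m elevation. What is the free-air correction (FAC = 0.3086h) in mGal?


FAC = 0.3086 * h
= 0.3086 * 2554
= 788.1644 mGal

788.1644


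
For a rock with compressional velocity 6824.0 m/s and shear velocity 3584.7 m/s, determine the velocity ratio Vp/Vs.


Vp/Vs = 6824.0 / 3584.7
= 1.9036

1.9036


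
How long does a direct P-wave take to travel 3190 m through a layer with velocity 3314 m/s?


t = x / V
= 3190 / 3314
= 0.9626 s

0.9626


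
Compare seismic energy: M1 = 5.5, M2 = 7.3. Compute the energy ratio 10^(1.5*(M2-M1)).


M2 - M1 = 7.3 - 5.5 = 1.8
1.5 * 1.8 = 2.7
ratio = 10^2.7 = 501.19

501.19


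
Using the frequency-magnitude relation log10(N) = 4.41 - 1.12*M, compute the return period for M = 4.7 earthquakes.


log10(N) = 4.41 - 1.12*4.7 = -0.854
N = 10^-0.854 = 0.139959
T = 1/N = 1/0.139959 = 7.145 years

7.145


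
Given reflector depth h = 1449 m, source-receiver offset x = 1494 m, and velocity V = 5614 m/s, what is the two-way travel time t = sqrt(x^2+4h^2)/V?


x^2 + 4h^2 = 1494^2 + 4*1449^2 = 2232036 + 8398404 = 10630440
sqrt(10630440) = 3260.4356
t = 3260.4356 / 5614 = 0.5808 s

0.5808


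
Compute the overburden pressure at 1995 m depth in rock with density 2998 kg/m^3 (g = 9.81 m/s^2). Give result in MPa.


P = rho * g * z / 1e6
= 2998 * 9.81 * 1995 / 1e6
= 58673708.1 / 1e6
= 58.6737 MPa

58.6737


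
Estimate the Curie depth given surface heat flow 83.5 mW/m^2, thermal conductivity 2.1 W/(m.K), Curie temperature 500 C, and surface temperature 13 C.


T_Curie - T_surf = 500 - 13 = 487 C
Convert q to W/m^2: 83.5 mW/m^2 = 0.0835 W/m^2
d = 487 * 2.1 / 0.0835 = 12247.9 m

12247.9


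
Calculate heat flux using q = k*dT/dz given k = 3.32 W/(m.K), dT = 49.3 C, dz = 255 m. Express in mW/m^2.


q = k * dT / dz * 1000
= 3.32 * 49.3 / 255 * 1000
= 0.641867 * 1000
= 641.8667 mW/m^2

641.8667
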